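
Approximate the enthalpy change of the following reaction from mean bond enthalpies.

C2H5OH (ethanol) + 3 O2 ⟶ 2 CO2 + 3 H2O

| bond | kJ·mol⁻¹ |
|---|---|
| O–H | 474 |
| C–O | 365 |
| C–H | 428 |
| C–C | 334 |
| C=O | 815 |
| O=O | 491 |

Bonds broken (reactants):
  C–C: 1 × 334 = 334
  C–H: 5 × 428 = 2140
  C–O: 1 × 365 = 365
  O–H: 1 × 474 = 474
  O=O: 3 × 491 = 1473
  Σ(broken) = 4786 kJ
Bonds formed (products):
  C=O: 4 × 815 = 3260
  O–H: 6 × 474 = 2844
  Σ(formed) = 6104 kJ
ΔH = Σ(broken) − Σ(formed) = 4786 − 6104 = −1318 kJ

ΔH ≈ −1318 kJ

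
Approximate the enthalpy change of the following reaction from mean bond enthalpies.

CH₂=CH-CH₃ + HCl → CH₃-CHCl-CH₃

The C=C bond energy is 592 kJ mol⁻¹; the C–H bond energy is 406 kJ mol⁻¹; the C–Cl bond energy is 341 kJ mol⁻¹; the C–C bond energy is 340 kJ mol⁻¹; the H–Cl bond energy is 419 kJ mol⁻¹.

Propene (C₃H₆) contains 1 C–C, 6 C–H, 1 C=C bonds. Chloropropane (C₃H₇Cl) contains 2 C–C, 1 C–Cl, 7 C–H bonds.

Bonds broken (reactants):
  C–C: 1 × 340 = 340
  C–H: 6 × 406 = 2436
  C=C: 1 × 592 = 592
  H–Cl: 1 × 419 = 419
  Σ(broken) = 3787 kJ
Bonds formed (products):
  C–C: 2 × 340 = 680
  C–Cl: 1 × 341 = 341
  C–H: 7 × 406 = 2842
  Σ(formed) = 3863 kJ
ΔH = Σ(broken) − Σ(formed) = 3787 − 3863 = −76 kJ

ΔH ≈ −76 kJ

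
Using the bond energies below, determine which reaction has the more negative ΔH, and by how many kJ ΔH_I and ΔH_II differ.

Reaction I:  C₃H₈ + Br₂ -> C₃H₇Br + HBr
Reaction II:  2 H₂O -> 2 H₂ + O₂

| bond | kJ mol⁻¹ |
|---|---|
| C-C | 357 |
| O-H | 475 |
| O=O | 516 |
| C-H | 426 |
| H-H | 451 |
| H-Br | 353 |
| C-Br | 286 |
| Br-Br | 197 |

Reaction I:
  Bonds broken (reactants):
    Br-Br: 1 × 197 = 197
    C-C: 2 × 357 = 714
    C-H: 8 × 426 = 3408
    Σ(broken) = 4319 kJ
  Bonds formed (products):
    C-Br: 1 × 286 = 286
    C-C: 2 × 357 = 714
    C-H: 7 × 426 = 2982
    H-Br: 1 × 353 = 353
    Σ(formed) = 4335 kJ
  ΔH_I = 4319 − 4335 = −16 kJ
Reaction II:
  Bonds broken (reactants):
    O-H: 4 × 475 = 1900
    Σ(broken) = 1900 kJ
  Bonds formed (products):
    H-H: 2 × 451 = 902
    O=O: 1 × 516 = 516
    Σ(formed) = 1418 kJ
  ΔH_II = 1900 − 1418 = +482 kJ
ΔH_I − ΔH_II = −498 kJ, so reaction I has the more negative ΔH; |ΔH_I − ΔH_II| = 498 kJ.

Reaction I, by 498 kJ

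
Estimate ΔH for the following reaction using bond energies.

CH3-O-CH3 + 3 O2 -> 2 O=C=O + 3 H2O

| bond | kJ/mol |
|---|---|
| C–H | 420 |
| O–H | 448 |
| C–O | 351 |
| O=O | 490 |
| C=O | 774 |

Bonds broken (reactants):
  C–H: 6 × 420 = 2520
  C–O: 2 × 351 = 702
  O=O: 3 × 490 = 1470
  Σ(broken) = 4692 kJ
Bonds formed (products):
  C=O: 4 × 774 = 3096
  O–H: 6 × 448 = 2688
  Σ(formed) = 5784 kJ
ΔH = Σ(broken) − Σ(formed) = 4692 − 5784 = −1092 kJ

ΔH ≈ −1092 kJ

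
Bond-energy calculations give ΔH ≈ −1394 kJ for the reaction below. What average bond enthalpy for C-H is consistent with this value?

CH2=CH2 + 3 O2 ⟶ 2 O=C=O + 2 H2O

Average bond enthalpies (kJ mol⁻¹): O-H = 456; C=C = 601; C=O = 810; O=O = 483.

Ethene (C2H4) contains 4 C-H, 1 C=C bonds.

Let D be the C-H bond energy.
Σ(broken) = 4×D + 1×601 + 3×483 = 2050 + 4D
Σ(formed) = 4×810 + 4×456 = 5064
ΔH = Σ(broken) − Σ(formed) = (2050 + 4D) − (5064) = −3014 + 4D
Setting this equal to −1394 kJ gives 4D = 1620, so D = 405 kJ/mol.

D(C-H) ≈ 405 kJ/mol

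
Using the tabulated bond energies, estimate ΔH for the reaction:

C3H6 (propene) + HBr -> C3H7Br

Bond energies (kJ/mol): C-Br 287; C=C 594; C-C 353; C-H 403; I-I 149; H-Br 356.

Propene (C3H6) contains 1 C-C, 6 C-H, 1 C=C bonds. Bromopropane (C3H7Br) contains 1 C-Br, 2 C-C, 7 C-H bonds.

ΔH ≈ −93 kJ

Bonds broken (reactants):
  C-C: 1 × 353 = 353
  C-H: 6 × 403 = 2418
  C=C: 1 × 594 = 594
  H-Br: 1 × 356 = 356
  Σ(broken) = 3721 kJ
Bonds formed (products):
  C-Br: 1 × 287 = 287
  C-C: 2 × 353 = 706
  C-H: 7 × 403 = 2821
  Σ(formed) = 3814 kJ
ΔH = Σ(broken) − Σ(formed) = 3721 − 3814 = −93 kJ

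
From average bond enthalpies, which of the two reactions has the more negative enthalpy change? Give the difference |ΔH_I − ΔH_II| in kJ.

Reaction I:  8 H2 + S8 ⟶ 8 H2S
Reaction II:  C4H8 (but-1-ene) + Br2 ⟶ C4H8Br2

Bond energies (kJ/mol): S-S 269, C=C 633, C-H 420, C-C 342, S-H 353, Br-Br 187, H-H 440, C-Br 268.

Reaction II, by 82 kJ

Reaction I:
  Bonds broken (reactants):
    H-H: 8 × 440 = 3520
    S-S: 8 × 269 = 2152
    Σ(broken) = 5672 kJ
  Bonds formed (products):
    S-H: 16 × 353 = 5648
    Σ(formed) = 5648 kJ
  ΔH_I = 5672 − 5648 = +24 kJ
Reaction II:
  Bonds broken (reactants):
    Br-Br: 1 × 187 = 187
    C-C: 2 × 342 = 684
    C-H: 8 × 420 = 3360
    C=C: 1 × 633 = 633
    Σ(broken) = 4864 kJ
  Bonds formed (products):
    C-Br: 2 × 268 = 536
    C-C: 3 × 342 = 1026
    C-H: 8 × 420 = 3360
    Σ(formed) = 4922 kJ
  ΔH_II = 4864 − 4922 = −58 kJ
ΔH_I − ΔH_II = +82 kJ, so reaction II has the more negative ΔH; |ΔH_I − ΔH_II| = 82 kJ.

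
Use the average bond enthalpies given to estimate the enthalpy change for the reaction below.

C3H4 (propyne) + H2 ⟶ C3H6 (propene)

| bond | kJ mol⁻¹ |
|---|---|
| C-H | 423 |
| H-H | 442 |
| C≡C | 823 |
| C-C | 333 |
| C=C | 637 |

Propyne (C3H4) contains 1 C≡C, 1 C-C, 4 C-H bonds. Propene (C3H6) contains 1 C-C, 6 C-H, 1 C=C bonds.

Bonds broken (reactants):
  C≡C: 1 × 823 = 823
  C-C: 1 × 333 = 333
  C-H: 4 × 423 = 1692
  H-H: 1 × 442 = 442
  Σ(broken) = 3290 kJ
Bonds formed (products):
  C-C: 1 × 333 = 333
  C-H: 6 × 423 = 2538
  C=C: 1 × 637 = 637
  Σ(formed) = 3508 kJ
ΔH = Σ(broken) − Σ(formed) = 3290 − 3508 = −218 kJ

ΔH ≈ −218 kJ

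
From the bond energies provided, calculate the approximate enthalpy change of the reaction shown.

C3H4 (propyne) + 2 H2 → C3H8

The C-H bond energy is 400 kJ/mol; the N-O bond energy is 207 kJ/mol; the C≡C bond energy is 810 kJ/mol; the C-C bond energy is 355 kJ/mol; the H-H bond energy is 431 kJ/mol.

ΔH ≈ −283 kJ

Bonds broken (reactants):
  C≡C: 1 × 810 = 810
  C-C: 1 × 355 = 355
  C-H: 4 × 400 = 1600
  H-H: 2 × 431 = 862
  Σ(broken) = 3627 kJ
Bonds formed (products):
  C-C: 2 × 355 = 710
  C-H: 8 × 400 = 3200
  Σ(formed) = 3910 kJ
ΔH = Σ(broken) − Σ(formed) = 3627 − 3910 = −283 kJ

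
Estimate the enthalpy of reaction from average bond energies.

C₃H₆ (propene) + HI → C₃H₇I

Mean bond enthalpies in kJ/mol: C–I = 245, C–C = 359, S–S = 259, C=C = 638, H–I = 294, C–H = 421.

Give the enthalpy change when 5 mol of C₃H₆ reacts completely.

Bonds broken (reactants):
  C–C: 1 × 359 = 359
  C–H: 6 × 421 = 2526
  C=C: 1 × 638 = 638
  H–I: 1 × 294 = 294
  Σ(broken) = 3817 kJ
Bonds formed (products):
  C–C: 2 × 359 = 718
  C–H: 7 × 421 = 2947
  C–I: 1 × 245 = 245
  Σ(formed) = 3910 kJ
ΔH = Σ(broken) − Σ(formed) = 3817 − 3910 = −93 kJ
For 5× the reaction as written: 5 × (−93) = −465 kJ

ΔH = −465 kJ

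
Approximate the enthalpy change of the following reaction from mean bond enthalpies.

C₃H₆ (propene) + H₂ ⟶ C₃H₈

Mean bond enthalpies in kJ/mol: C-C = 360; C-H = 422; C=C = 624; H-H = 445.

ΔH ≈ −135 kJ

Bonds broken (reactants):
  C-C: 1 × 360 = 360
  C-H: 6 × 422 = 2532
  C=C: 1 × 624 = 624
  H-H: 1 × 445 = 445
  Σ(broken) = 3961 kJ
Bonds formed (products):
  C-C: 2 × 360 = 720
  C-H: 8 × 422 = 3376
  Σ(formed) = 4096 kJ
ΔH = Σ(broken) − Σ(formed) = 3961 − 4096 = −135 kJ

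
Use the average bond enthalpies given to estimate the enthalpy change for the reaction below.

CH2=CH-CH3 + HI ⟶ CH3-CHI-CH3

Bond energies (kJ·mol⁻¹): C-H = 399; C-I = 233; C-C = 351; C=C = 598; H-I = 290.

ΔH ≈ −95 kJ

Bonds broken (reactants):
  C-C: 1 × 351 = 351
  C-H: 6 × 399 = 2394
  C=C: 1 × 598 = 598
  H-I: 1 × 290 = 290
  Σ(broken) = 3633 kJ
Bonds formed (products):
  C-C: 2 × 351 = 702
  C-H: 7 × 399 = 2793
  C-I: 1 × 233 = 233
  Σ(formed) = 3728 kJ
ΔH = Σ(broken) − Σ(formed) = 3633 − 3728 = −95 kJ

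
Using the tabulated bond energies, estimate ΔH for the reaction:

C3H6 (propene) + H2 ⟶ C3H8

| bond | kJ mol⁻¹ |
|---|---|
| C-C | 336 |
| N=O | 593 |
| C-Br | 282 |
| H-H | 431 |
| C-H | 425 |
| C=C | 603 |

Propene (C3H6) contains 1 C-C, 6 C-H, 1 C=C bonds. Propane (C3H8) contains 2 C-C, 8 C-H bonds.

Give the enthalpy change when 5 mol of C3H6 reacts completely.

ΔH = −760 kJ

Bonds broken (reactants):
  C-C: 1 × 336 = 336
  C-H: 6 × 425 = 2550
  C=C: 1 × 603 = 603
  H-H: 1 × 431 = 431
  Σ(broken) = 3920 kJ
Bonds formed (products):
  C-C: 2 × 336 = 672
  C-H: 8 × 425 = 3400
  Σ(formed) = 4072 kJ
ΔH = Σ(broken) − Σ(formed) = 3920 − 4072 = −152 kJ
For 5× the reaction as written: 5 × (−152) = −760 kJ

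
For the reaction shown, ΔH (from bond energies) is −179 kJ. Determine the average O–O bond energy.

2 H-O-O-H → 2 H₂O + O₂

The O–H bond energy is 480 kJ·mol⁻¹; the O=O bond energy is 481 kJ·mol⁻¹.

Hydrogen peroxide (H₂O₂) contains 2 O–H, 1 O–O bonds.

D(O–O) ≈ 151 kJ/mol

Let D be the O–O bond energy.
Σ(broken) = 4×480 + 2×D = 1920 + 2D
Σ(formed) = 4×480 + 1×481 = 2401
ΔH = Σ(broken) − Σ(formed) = (1920 + 2D) − (2401) = −481 + 2D
Setting this equal to −179 kJ gives 2D = 302, so D = 151 kJ/mol.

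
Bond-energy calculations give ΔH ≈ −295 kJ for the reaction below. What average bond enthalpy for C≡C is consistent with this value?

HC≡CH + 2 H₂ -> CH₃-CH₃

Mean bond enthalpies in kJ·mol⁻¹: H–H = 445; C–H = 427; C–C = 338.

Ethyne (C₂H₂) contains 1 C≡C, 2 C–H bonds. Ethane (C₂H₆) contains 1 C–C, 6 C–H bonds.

Let D be the C≡C bond energy.
Σ(broken) = 1×D + 2×427 + 2×445 = 1744 + D
Σ(formed) = 1×338 + 6×427 = 2900
ΔH = Σ(broken) − Σ(formed) = (1744 + D) − (2900) = −1156 + D
Setting this equal to −295 kJ gives D = 861 kJ/mol.

D(C≡C) ≈ 861 kJ/mol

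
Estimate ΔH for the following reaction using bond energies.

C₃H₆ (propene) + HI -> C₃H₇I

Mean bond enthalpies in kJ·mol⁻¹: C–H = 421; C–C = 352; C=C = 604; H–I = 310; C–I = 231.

ΔH ≈ −90 kJ

Bonds broken (reactants):
  C–C: 1 × 352 = 352
  C–H: 6 × 421 = 2526
  C=C: 1 × 604 = 604
  H–I: 1 × 310 = 310
  Σ(broken) = 3792 kJ
Bonds formed (products):
  C–C: 2 × 352 = 704
  C–H: 7 × 421 = 2947
  C–I: 1 × 231 = 231
  Σ(formed) = 3882 kJ
ΔH = Σ(broken) − Σ(formed) = 3792 − 3882 = −90 kJ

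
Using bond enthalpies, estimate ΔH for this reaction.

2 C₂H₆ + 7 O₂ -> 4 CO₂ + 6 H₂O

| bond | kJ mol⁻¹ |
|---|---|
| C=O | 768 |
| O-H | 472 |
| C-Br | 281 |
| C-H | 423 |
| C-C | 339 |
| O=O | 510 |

ΔH ≈ −2484 kJ

Bonds broken (reactants):
  C-C: 2 × 339 = 678
  C-H: 12 × 423 = 5076
  O=O: 7 × 510 = 3570
  Σ(broken) = 9324 kJ
Bonds formed (products):
  C=O: 8 × 768 = 6144
  O-H: 12 × 472 = 5664
  Σ(formed) = 11808 kJ
ΔH = Σ(broken) − Σ(formed) = 9324 − 11808 = −2484 kJ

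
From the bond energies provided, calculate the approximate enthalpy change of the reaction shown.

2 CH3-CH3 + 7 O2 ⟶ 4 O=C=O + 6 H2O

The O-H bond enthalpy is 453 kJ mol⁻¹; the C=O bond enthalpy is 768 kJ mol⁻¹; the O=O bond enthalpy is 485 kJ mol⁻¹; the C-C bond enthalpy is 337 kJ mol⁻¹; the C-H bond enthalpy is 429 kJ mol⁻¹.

ΔH ≈ −2363 kJ

Bonds broken (reactants):
  C-C: 2 × 337 = 674
  C-H: 12 × 429 = 5148
  O=O: 7 × 485 = 3395
  Σ(broken) = 9217 kJ
Bonds formed (products):
  C=O: 8 × 768 = 6144
  O-H: 12 × 453 = 5436
  Σ(formed) = 11580 kJ
ΔH = Σ(broken) − Σ(formed) = 9217 − 11580 = −2363 kJ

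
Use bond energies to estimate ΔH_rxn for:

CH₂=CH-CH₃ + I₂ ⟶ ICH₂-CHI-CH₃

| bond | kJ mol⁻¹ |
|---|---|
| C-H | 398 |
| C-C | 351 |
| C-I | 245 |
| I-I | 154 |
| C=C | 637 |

ΔH ≈ −50 kJ

Bonds broken (reactants):
  C-C: 1 × 351 = 351
  C-H: 6 × 398 = 2388
  C=C: 1 × 637 = 637
  I-I: 1 × 154 = 154
  Σ(broken) = 3530 kJ
Bonds formed (products):
  C-C: 2 × 351 = 702
  C-H: 6 × 398 = 2388
  C-I: 2 × 245 = 490
  Σ(formed) = 3580 kJ
ΔH = Σ(broken) − Σ(formed) = 3530 − 3580 = −50 kJ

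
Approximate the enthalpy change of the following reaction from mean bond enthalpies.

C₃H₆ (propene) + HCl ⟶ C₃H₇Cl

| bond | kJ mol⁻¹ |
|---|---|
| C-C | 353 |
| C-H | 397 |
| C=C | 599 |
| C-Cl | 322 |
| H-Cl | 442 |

Bonds broken (reactants):
  C-C: 1 × 353 = 353
  C-H: 6 × 397 = 2382
  C=C: 1 × 599 = 599
  H-Cl: 1 × 442 = 442
  Σ(broken) = 3776 kJ
Bonds formed (products):
  C-C: 2 × 353 = 706
  C-Cl: 1 × 322 = 322
  C-H: 7 × 397 = 2779
  Σ(formed) = 3807 kJ
ΔH = Σ(broken) − Σ(formed) = 3776 − 3807 = −31 kJ

ΔH ≈ −31 kJ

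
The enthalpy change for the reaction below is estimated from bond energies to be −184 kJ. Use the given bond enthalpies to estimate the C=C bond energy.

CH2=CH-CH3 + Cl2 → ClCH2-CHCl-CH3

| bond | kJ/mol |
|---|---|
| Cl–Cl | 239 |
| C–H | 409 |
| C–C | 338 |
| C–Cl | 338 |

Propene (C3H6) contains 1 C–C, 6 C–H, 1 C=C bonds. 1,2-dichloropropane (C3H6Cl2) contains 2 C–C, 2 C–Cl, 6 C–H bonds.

D(C=C) ≈ 591 kJ/mol

Let D be the C=C bond energy.
Σ(broken) = 1×338 + 6×409 + 1×D + 1×239 = 3031 + D
Σ(formed) = 2×338 + 2×338 + 6×409 = 3806
ΔH = Σ(broken) − Σ(formed) = (3031 + D) − (3806) = −775 + D
Setting this equal to −184 kJ gives D = 591 kJ/mol.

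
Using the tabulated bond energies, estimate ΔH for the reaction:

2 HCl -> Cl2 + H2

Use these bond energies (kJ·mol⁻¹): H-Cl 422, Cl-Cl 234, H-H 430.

ΔH ≈ +180 kJ

Bonds broken (reactants):
  H-Cl: 2 × 422 = 844
  Σ(broken) = 844 kJ
Bonds formed (products):
  Cl-Cl: 1 × 234 = 234
  H-H: 1 × 430 = 430
  Σ(formed) = 664 kJ
ΔH = Σ(broken) − Σ(formed) = 844 − 664 = +180 kJ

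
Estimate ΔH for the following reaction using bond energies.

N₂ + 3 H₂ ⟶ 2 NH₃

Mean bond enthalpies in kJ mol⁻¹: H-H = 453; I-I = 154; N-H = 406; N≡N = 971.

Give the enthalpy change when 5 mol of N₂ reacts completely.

ΔH = −530 kJ

Bonds broken (reactants):
  H-H: 3 × 453 = 1359
  N≡N: 1 × 971 = 971
  Σ(broken) = 2330 kJ
Bonds formed (products):
  N-H: 6 × 406 = 2436
  Σ(formed) = 2436 kJ
ΔH = Σ(broken) − Σ(formed) = 2330 − 2436 = −106 kJ
For 5× the reaction as written: 5 × (−106) = −530 kJ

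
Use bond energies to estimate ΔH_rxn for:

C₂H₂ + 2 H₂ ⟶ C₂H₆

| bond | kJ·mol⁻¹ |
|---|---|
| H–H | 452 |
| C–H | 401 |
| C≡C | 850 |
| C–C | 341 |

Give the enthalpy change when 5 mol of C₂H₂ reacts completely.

ΔH = −955 kJ

Bonds broken (reactants):
  C≡C: 1 × 850 = 850
  C–H: 2 × 401 = 802
  H–H: 2 × 452 = 904
  Σ(broken) = 2556 kJ
Bonds formed (products):
  C–C: 1 × 341 = 341
  C–H: 6 × 401 = 2406
  Σ(formed) = 2747 kJ
ΔH = Σ(broken) − Σ(formed) = 2556 − 2747 = −191 kJ
For 5× the reaction as written: 5 × (−191) = −955 kJ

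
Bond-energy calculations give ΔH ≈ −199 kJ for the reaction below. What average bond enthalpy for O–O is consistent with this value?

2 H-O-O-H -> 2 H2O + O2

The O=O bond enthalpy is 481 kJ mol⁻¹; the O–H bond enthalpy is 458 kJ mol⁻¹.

D(O–O) ≈ 141 kJ/mol

Let D be the O–O bond energy.
Σ(broken) = 4×458 + 2×D = 1832 + 2D
Σ(formed) = 4×458 + 1×481 = 2313
ΔH = Σ(broken) − Σ(formed) = (1832 + 2D) − (2313) = −481 + 2D
Setting this equal to −199 kJ gives 2D = 282, so D = 141 kJ/mol.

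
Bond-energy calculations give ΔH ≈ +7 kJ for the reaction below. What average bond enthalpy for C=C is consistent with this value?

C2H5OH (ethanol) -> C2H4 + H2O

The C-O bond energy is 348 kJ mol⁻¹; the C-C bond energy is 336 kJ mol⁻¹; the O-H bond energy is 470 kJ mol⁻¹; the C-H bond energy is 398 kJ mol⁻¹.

D(C=C) ≈ 605 kJ/mol

Let D be the C=C bond energy.
Σ(broken) = 1×336 + 5×398 + 1×348 + 1×470 = 3144
Σ(formed) = 4×398 + 1×D + 2×470 = 2532 + D
ΔH = Σ(broken) − Σ(formed) = (3144) − (2532 + D) = +612 − D
Setting this equal to +7 kJ gives D = 605 kJ/mol.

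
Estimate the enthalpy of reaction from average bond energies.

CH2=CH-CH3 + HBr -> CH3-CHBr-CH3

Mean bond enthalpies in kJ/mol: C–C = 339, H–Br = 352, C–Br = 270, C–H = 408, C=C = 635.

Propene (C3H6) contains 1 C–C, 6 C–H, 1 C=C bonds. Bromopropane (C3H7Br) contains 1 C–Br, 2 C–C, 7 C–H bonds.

ΔH ≈ −30 kJ

Bonds broken (reactants):
  C–C: 1 × 339 = 339
  C–H: 6 × 408 = 2448
  C=C: 1 × 635 = 635
  H–Br: 1 × 352 = 352
  Σ(broken) = 3774 kJ
Bonds formed (products):
  C–Br: 1 × 270 = 270
  C–C: 2 × 339 = 678
  C–H: 7 × 408 = 2856
  Σ(formed) = 3804 kJ
ΔH = Σ(broken) − Σ(formed) = 3774 − 3804 = −30 kJ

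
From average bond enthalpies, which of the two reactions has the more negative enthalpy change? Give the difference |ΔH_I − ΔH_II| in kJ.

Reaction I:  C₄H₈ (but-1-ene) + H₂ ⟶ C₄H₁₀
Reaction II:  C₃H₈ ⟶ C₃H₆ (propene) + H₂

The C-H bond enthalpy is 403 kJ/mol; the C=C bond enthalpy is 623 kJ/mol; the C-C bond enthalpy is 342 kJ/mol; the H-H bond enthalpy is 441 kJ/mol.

Reaction I:
  Bonds broken (reactants):
    C-C: 2 × 342 = 684
    C-H: 8 × 403 = 3224
    C=C: 1 × 623 = 623
    H-H: 1 × 441 = 441
    Σ(broken) = 4972 kJ
  Bonds formed (products):
    C-C: 3 × 342 = 1026
    C-H: 10 × 403 = 4030
    Σ(formed) = 5056 kJ
  ΔH_I = 4972 − 5056 = −84 kJ
Reaction II:
  Bonds broken (reactants):
    C-C: 2 × 342 = 684
    C-H: 8 × 403 = 3224
    Σ(broken) = 3908 kJ
  Bonds formed (products):
    C-C: 1 × 342 = 342
    C-H: 6 × 403 = 2418
    C=C: 1 × 623 = 623
    H-H: 1 × 441 = 441
    Σ(formed) = 3824 kJ
  ΔH_II = 3908 − 3824 = +84 kJ
ΔH_I − ΔH_II = −168 kJ, so reaction I has the more negative ΔH; |ΔH_I − ΔH_II| = 168 kJ.

Reaction I, by 168 kJ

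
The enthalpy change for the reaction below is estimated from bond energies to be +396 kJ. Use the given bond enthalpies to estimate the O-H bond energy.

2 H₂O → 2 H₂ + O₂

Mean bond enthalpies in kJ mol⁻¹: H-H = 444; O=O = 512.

D(O-H) ≈ 449 kJ/mol

Let D be the O-H bond energy.
Σ(broken) = 4×D = 4D
Σ(formed) = 2×444 + 1×512 = 1400
ΔH = Σ(broken) − Σ(formed) = (4D) − (1400) = −1400 + 4D
Setting this equal to +396 kJ gives 4D = 1796, so D = 449 kJ/mol.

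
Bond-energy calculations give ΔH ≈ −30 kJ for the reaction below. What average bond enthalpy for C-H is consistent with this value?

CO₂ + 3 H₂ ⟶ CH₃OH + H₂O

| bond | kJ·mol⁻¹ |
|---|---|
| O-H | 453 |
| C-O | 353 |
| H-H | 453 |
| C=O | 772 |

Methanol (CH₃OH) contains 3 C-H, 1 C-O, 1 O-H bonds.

D(C-H) ≈ 407 kJ/mol

Let D be the C-H bond energy.
Σ(broken) = 2×772 + 3×453 = 2903
Σ(formed) = 3×D + 1×353 + 3×453 = 1712 + 3D
ΔH = Σ(broken) − Σ(formed) = (2903) − (1712 + 3D) = +1191 − 3D
Setting this equal to −30 kJ gives 3D = 1221, so D = 407 kJ/mol.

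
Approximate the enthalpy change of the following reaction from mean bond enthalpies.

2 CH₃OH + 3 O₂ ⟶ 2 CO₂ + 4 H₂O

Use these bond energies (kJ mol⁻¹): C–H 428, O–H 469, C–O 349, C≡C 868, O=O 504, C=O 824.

ΔH ≈ −1332 kJ

Bonds broken (reactants):
  C–H: 6 × 428 = 2568
  C–O: 2 × 349 = 698
  O–H: 2 × 469 = 938
  O=O: 3 × 504 = 1512
  Σ(broken) = 5716 kJ
Bonds formed (products):
  C=O: 4 × 824 = 3296
  O–H: 8 × 469 = 3752
  Σ(formed) = 7048 kJ
ΔH = Σ(broken) − Σ(formed) = 5716 − 7048 = −1332 kJ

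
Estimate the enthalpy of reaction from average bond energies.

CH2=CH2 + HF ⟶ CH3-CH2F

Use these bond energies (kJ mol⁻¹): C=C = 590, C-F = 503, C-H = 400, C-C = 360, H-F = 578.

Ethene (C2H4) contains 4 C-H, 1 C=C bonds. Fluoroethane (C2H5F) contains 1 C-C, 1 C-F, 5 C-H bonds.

Bonds broken (reactants):
  C-H: 4 × 400 = 1600
  C=C: 1 × 590 = 590
  H-F: 1 × 578 = 578
  Σ(broken) = 2768 kJ
Bonds formed (products):
  C-C: 1 × 360 = 360
  C-F: 1 × 503 = 503
  C-H: 5 × 400 = 2000
  Σ(formed) = 2863 kJ
ΔH = Σ(broken) − Σ(formed) = 2768 − 2863 = −95 kJ

ΔH ≈ −95 kJ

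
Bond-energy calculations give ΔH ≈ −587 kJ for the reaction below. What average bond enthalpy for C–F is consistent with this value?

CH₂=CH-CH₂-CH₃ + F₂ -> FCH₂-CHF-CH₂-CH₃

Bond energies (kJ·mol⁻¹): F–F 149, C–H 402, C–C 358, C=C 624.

D(C–F) ≈ 501 kJ/mol

Let D be the C–F bond energy.
Σ(broken) = 2×358 + 8×402 + 1×624 + 1×149 = 4705
Σ(formed) = 3×358 + 2×D + 8×402 = 4290 + 2D
ΔH = Σ(broken) − Σ(formed) = (4705) − (4290 + 2D) = +415 − 2D
Setting this equal to −587 kJ gives 2D = 1002, so D = 501 kJ/mol.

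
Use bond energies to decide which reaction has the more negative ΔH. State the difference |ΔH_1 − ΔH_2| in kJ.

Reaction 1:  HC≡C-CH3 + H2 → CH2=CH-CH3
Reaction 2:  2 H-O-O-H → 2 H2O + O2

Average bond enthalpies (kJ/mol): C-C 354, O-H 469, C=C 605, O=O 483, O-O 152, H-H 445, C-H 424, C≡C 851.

Reaction 1:
  Bonds broken (reactants):
    C≡C: 1 × 851 = 851
    C-C: 1 × 354 = 354
    C-H: 4 × 424 = 1696
    H-H: 1 × 445 = 445
    Σ(broken) = 3346 kJ
  Bonds formed (products):
    C-C: 1 × 354 = 354
    C-H: 6 × 424 = 2544
    C=C: 1 × 605 = 605
    Σ(formed) = 3503 kJ
  ΔH_1 = 3346 − 3503 = −157 kJ
Reaction 2:
  Bonds broken (reactants):
    O-H: 4 × 469 = 1876
    O-O: 2 × 152 = 304
    Σ(broken) = 2180 kJ
  Bonds formed (products):
    O-H: 4 × 469 = 1876
    O=O: 1 × 483 = 483
    Σ(formed) = 2359 kJ
  ΔH_2 = 2180 − 2359 = −179 kJ
ΔH_1 − ΔH_2 = +22 kJ, so reaction 2 has the more negative ΔH; |ΔH_1 − ΔH_2| = 22 kJ.

Reaction 2, by 22 kJ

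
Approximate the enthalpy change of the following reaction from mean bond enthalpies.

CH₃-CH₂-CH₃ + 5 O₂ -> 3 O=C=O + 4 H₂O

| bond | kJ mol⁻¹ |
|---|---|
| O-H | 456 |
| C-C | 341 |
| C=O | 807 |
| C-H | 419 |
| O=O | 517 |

Bonds broken (reactants):
  C-C: 2 × 341 = 682
  C-H: 8 × 419 = 3352
  O=O: 5 × 517 = 2585
  Σ(broken) = 6619 kJ
Bonds formed (products):
  C=O: 6 × 807 = 4842
  O-H: 8 × 456 = 3648
  Σ(formed) = 8490 kJ
ΔH = Σ(broken) − Σ(formed) = 6619 − 8490 = −1871 kJ

ΔH ≈ −1871 kJ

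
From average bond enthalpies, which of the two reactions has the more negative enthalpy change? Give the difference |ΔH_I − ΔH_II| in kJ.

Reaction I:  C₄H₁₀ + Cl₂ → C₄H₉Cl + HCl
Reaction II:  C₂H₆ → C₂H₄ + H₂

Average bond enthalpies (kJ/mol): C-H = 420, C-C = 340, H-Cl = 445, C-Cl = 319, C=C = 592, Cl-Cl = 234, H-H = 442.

Reaction I:
  Bonds broken (reactants):
    C-C: 3 × 340 = 1020
    C-H: 10 × 420 = 4200
    Cl-Cl: 1 × 234 = 234
    Σ(broken) = 5454 kJ
  Bonds formed (products):
    C-C: 3 × 340 = 1020
    C-Cl: 1 × 319 = 319
    C-H: 9 × 420 = 3780
    H-Cl: 1 × 445 = 445
    Σ(formed) = 5564 kJ
  ΔH_I = 5454 − 5564 = −110 kJ
Reaction II:
  Bonds broken (reactants):
    C-C: 1 × 340 = 340
    C-H: 6 × 420 = 2520
    Σ(broken) = 2860 kJ
  Bonds formed (products):
    C-H: 4 × 420 = 1680
    C=C: 1 × 592 = 592
    H-H: 1 × 442 = 442
    Σ(formed) = 2714 kJ
  ΔH_II = 2860 − 2714 = +146 kJ
ΔH_I − ΔH_II = −256 kJ, so reaction I has the more negative ΔH; |ΔH_I − ΔH_II| = 256 kJ.

Reaction I, by 256 kJ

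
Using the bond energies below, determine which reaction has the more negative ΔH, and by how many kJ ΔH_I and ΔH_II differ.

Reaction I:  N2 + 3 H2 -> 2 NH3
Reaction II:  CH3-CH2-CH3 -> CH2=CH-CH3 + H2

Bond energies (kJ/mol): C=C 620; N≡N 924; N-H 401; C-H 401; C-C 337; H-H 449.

Reaction I:
  Bonds broken (reactants):
    H-H: 3 × 449 = 1347
    N≡N: 1 × 924 = 924
    Σ(broken) = 2271 kJ
  Bonds formed (products):
    N-H: 6 × 401 = 2406
    Σ(formed) = 2406 kJ
  ΔH_I = 2271 − 2406 = −135 kJ
Reaction II:
  Bonds broken (reactants):
    C-C: 2 × 337 = 674
    C-H: 8 × 401 = 3208
    Σ(broken) = 3882 kJ
  Bonds formed (products):
    C-C: 1 × 337 = 337
    C-H: 6 × 401 = 2406
    C=C: 1 × 620 = 620
    H-H: 1 × 449 = 449
    Σ(formed) = 3812 kJ
  ΔH_II = 3882 − 3812 = +70 kJ
ΔH_I − ΔH_II = −205 kJ, so reaction I has the more negative ΔH; |ΔH_I − ΔH_II| = 205 kJ.

Reaction I, by 205 kJ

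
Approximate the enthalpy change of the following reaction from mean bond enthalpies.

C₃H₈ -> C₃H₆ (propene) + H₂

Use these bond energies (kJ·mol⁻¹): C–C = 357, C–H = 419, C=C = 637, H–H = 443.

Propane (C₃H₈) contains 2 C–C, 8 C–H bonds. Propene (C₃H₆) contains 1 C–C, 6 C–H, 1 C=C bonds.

ΔH ≈ +115 kJ

Bonds broken (reactants):
  C–C: 2 × 357 = 714
  C–H: 8 × 419 = 3352
  Σ(broken) = 4066 kJ
Bonds formed (products):
  C–C: 1 × 357 = 357
  C–H: 6 × 419 = 2514
  C=C: 1 × 637 = 637
  H–H: 1 × 443 = 443
  Σ(formed) = 3951 kJ
ΔH = Σ(broken) − Σ(formed) = 4066 − 3951 = +115 kJ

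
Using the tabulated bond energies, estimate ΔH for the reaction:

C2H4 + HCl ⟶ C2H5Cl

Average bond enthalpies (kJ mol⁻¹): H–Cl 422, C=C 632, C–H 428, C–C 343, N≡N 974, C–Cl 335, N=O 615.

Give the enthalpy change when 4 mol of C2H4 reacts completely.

ΔH = −208 kJ

Bonds broken (reactants):
  C–H: 4 × 428 = 1712
  C=C: 1 × 632 = 632
  H–Cl: 1 × 422 = 422
  Σ(broken) = 2766 kJ
Bonds formed (products):
  C–C: 1 × 343 = 343
  C–Cl: 1 × 335 = 335
  C–H: 5 × 428 = 2140
  Σ(formed) = 2818 kJ
ΔH = Σ(broken) − Σ(formed) = 2766 − 2818 = −52 kJ
For 4× the reaction as written: 4 × (−52) = −208 kJ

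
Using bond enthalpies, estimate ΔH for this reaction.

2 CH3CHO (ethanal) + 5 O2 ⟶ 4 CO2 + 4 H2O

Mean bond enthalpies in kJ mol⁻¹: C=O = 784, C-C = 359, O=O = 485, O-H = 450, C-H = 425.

Bonds broken (reactants):
  C-C: 2 × 359 = 718
  C-H: 8 × 425 = 3400
  C=O: 2 × 784 = 1568
  O=O: 5 × 485 = 2425
  Σ(broken) = 8111 kJ
Bonds formed (products):
  C=O: 8 × 784 = 6272
  O-H: 8 × 450 = 3600
  Σ(formed) = 9872 kJ
ΔH = Σ(broken) − Σ(formed) = 8111 − 9872 = −1761 kJ

ΔH ≈ −1761 kJ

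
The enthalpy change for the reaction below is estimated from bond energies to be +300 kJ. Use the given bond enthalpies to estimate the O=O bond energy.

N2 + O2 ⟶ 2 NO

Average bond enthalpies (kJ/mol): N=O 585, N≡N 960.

Let D be the O=O bond energy.
Σ(broken) = 1×960 + 1×D = 960 + D
Σ(formed) = 2×585 = 1170
ΔH = Σ(broken) − Σ(formed) = (960 + D) − (1170) = −210 + D
Setting this equal to +300 kJ gives D = 510 kJ/mol.

D(O=O) ≈ 510 kJ/mol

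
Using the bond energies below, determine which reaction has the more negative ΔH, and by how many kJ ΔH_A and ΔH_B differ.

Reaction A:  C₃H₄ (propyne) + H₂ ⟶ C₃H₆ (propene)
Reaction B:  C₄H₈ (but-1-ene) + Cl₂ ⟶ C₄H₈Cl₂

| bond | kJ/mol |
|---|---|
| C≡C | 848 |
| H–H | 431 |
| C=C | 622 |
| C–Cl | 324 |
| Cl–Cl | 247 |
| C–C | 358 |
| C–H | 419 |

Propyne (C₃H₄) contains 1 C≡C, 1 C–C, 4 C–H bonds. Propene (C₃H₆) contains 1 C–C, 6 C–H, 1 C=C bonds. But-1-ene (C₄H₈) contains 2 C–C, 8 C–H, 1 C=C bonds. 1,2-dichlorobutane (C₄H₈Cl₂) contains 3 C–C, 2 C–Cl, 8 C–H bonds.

Reaction A:
  Bonds broken (reactants):
    C≡C: 1 × 848 = 848
    C–C: 1 × 358 = 358
    C–H: 4 × 419 = 1676
    H–H: 1 × 431 = 431
    Σ(broken) = 3313 kJ
  Bonds formed (products):
    C–C: 1 × 358 = 358
    C–H: 6 × 419 = 2514
    C=C: 1 × 622 = 622
    Σ(formed) = 3494 kJ
  ΔH_A = 3313 − 3494 = −181 kJ
Reaction B:
  Bonds broken (reactants):
    C–C: 2 × 358 = 716
    C–H: 8 × 419 = 3352
    C=C: 1 × 622 = 622
    Cl–Cl: 1 × 247 = 247
    Σ(broken) = 4937 kJ
  Bonds formed (products):
    C–C: 3 × 358 = 1074
    C–Cl: 2 × 324 = 648
    C–H: 8 × 419 = 3352
    Σ(formed) = 5074 kJ
  ΔH_B = 4937 − 5074 = −137 kJ
ΔH_A − ΔH_B = −44 kJ, so reaction A has the more negative ΔH; |ΔH_A − ΔH_B| = 44 kJ.

Reaction A, by 44 kJ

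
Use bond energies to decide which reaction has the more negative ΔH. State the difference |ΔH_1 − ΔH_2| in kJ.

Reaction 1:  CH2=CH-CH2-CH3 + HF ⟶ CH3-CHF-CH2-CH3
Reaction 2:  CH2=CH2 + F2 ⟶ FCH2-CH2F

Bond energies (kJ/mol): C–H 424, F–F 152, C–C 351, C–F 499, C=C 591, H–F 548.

Reaction 1:
  Bonds broken (reactants):
    C–C: 2 × 351 = 702
    C–H: 8 × 424 = 3392
    C=C: 1 × 591 = 591
    H–F: 1 × 548 = 548
    Σ(broken) = 5233 kJ
  Bonds formed (products):
    C–C: 3 × 351 = 1053
    C–F: 1 × 499 = 499
    C–H: 9 × 424 = 3816
    Σ(formed) = 5368 kJ
  ΔH_1 = 5233 − 5368 = −135 kJ
Reaction 2:
  Bonds broken (reactants):
    C–H: 4 × 424 = 1696
    C=C: 1 × 591 = 591
    F–F: 1 × 152 = 152
    Σ(broken) = 2439 kJ
  Bonds formed (products):
    C–C: 1 × 351 = 351
    C–F: 2 × 499 = 998
    C–H: 4 × 424 = 1696
    Σ(formed) = 3045 kJ
  ΔH_2 = 2439 − 3045 = −606 kJ
ΔH_1 − ΔH_2 = +471 kJ, so reaction 2 has the more negative ΔH; |ΔH_1 − ΔH_2| = 471 kJ.

Reaction 2, by 471 kJ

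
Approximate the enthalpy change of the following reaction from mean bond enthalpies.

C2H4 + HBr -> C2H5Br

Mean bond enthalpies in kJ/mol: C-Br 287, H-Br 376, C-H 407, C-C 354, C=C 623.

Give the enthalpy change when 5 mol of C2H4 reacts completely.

ΔH = −245 kJ

Bonds broken (reactants):
  C-H: 4 × 407 = 1628
  C=C: 1 × 623 = 623
  H-Br: 1 × 376 = 376
  Σ(broken) = 2627 kJ
Bonds formed (products):
  C-Br: 1 × 287 = 287
  C-C: 1 × 354 = 354
  C-H: 5 × 407 = 2035
  Σ(formed) = 2676 kJ
ΔH = Σ(broken) − Σ(formed) = 2627 − 2676 = −49 kJ
For 5× the reaction as written: 5 × (−49) = −245 kJ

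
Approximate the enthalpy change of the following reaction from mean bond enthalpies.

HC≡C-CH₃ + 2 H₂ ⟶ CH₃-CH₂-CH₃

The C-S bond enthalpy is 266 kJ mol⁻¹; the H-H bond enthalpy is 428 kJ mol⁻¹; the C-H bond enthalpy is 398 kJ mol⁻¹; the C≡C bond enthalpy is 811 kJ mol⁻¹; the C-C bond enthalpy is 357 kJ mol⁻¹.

Bonds broken (reactants):
  C≡C: 1 × 811 = 811
  C-C: 1 × 357 = 357
  C-H: 4 × 398 = 1592
  H-H: 2 × 428 = 856
  Σ(broken) = 3616 kJ
Bonds formed (products):
  C-C: 2 × 357 = 714
  C-H: 8 × 398 = 3184
  Σ(formed) = 3898 kJ
ΔH = Σ(broken) − Σ(formed) = 3616 − 3898 = −282 kJ

ΔH ≈ −282 kJ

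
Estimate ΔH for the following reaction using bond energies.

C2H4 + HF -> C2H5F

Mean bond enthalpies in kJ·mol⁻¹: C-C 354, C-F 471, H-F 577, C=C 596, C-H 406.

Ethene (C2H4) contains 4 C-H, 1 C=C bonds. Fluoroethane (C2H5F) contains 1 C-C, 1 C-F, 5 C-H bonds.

Bonds broken (reactants):
  C-H: 4 × 406 = 1624
  C=C: 1 × 596 = 596
  H-F: 1 × 577 = 577
  Σ(broken) = 2797 kJ
Bonds formed (products):
  C-C: 1 × 354 = 354
  C-F: 1 × 471 = 471
  C-H: 5 × 406 = 2030
  Σ(formed) = 2855 kJ
ΔH = Σ(broken) − Σ(formed) = 2797 − 2855 = −58 kJ

ΔH ≈ −58 kJ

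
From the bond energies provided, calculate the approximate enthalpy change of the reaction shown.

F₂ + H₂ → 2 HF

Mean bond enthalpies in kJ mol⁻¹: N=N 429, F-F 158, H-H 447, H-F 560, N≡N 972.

ΔH ≈ −515 kJ

Bonds broken (reactants):
  F-F: 1 × 158 = 158
  H-H: 1 × 447 = 447
  Σ(broken) = 605 kJ
Bonds formed (products):
  H-F: 2 × 560 = 1120
  Σ(formed) = 1120 kJ
ΔH = Σ(broken) − Σ(formed) = 605 − 1120 = −515 kJ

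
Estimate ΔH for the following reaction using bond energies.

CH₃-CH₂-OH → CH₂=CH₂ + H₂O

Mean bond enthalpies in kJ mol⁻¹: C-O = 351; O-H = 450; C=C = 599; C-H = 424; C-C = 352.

ΔH ≈ +78 kJ

Bonds broken (reactants):
  C-C: 1 × 352 = 352
  C-H: 5 × 424 = 2120
  C-O: 1 × 351 = 351
  O-H: 1 × 450 = 450
  Σ(broken) = 3273 kJ
Bonds formed (products):
  C-H: 4 × 424 = 1696
  C=C: 1 × 599 = 599
  O-H: 2 × 450 = 900
  Σ(formed) = 3195 kJ
ΔH = Σ(broken) − Σ(formed) = 3273 − 3195 = +78 kJ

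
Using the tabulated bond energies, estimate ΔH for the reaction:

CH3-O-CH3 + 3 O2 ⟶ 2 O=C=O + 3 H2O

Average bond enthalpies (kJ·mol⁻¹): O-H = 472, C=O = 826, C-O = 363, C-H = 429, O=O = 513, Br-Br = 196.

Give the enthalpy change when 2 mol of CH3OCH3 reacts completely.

Bonds broken (reactants):
  C-H: 6 × 429 = 2574
  C-O: 2 × 363 = 726
  O=O: 3 × 513 = 1539
  Σ(broken) = 4839 kJ
Bonds formed (products):
  C=O: 4 × 826 = 3304
  O-H: 6 × 472 = 2832
  Σ(formed) = 6136 kJ
ΔH = Σ(broken) − Σ(formed) = 4839 − 6136 = −1297 kJ
For 2× the reaction as written: 2 × (−1297) = −2594 kJ

ΔH = −2594 kJ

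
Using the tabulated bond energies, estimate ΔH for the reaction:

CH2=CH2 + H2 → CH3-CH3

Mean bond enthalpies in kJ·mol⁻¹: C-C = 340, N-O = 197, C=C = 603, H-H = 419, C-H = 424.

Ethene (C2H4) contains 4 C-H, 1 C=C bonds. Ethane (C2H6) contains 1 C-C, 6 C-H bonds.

Bonds broken (reactants):
  C-H: 4 × 424 = 1696
  C=C: 1 × 603 = 603
  H-H: 1 × 419 = 419
  Σ(broken) = 2718 kJ
Bonds formed (products):
  C-C: 1 × 340 = 340
  C-H: 6 × 424 = 2544
  Σ(formed) = 2884 kJ
ΔH = Σ(broken) − Σ(formed) = 2718 − 2884 = −166 kJ

ΔH ≈ −166 kJ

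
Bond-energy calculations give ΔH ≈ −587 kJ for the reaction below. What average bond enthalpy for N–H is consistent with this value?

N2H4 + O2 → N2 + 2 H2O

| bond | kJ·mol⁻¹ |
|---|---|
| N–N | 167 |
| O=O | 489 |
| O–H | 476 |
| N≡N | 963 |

D(N–H) ≈ 406 kJ/mol

Let D be the N–H bond energy.
Σ(broken) = 4×D + 1×167 + 1×489 = 656 + 4D
Σ(formed) = 1×963 + 4×476 = 2867
ΔH = Σ(broken) − Σ(formed) = (656 + 4D) − (2867) = −2211 + 4D
Setting this equal to −587 kJ gives 4D = 1624, so D = 406 kJ/mol.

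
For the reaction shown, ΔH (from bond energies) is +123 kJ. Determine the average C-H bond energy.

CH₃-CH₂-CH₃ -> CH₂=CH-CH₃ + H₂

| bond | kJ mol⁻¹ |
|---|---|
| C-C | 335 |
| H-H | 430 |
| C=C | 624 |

D(C-H) ≈ 421 kJ/mol

Let D be the C-H bond energy.
Σ(broken) = 2×335 + 8×D = 670 + 8D
Σ(formed) = 1×335 + 6×D + 1×624 + 1×430 = 1389 + 6D
ΔH = Σ(broken) − Σ(formed) = (670 + 8D) − (1389 + 6D) = −719 + 2D
Setting this equal to +123 kJ gives 2D = 842, so D = 421 kJ/mol.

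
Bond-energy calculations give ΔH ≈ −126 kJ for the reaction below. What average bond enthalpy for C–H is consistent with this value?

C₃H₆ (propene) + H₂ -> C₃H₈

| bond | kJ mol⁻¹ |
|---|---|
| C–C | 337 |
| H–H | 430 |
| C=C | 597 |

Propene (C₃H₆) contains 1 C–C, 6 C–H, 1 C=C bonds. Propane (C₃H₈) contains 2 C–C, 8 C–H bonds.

D(C–H) ≈ 408 kJ/mol

Let D be the C–H bond energy.
Σ(broken) = 1×337 + 6×D + 1×597 + 1×430 = 1364 + 6D
Σ(formed) = 2×337 + 8×D = 674 + 8D
ΔH = Σ(broken) − Σ(formed) = (1364 + 6D) − (674 + 8D) = +690 − 2D
Setting this equal to −126 kJ gives 2D = 816, so D = 408 kJ/mol.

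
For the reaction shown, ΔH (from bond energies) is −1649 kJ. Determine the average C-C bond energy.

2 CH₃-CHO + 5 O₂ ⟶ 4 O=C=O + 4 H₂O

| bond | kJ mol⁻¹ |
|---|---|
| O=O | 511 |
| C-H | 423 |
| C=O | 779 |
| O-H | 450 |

D(C-C) ≈ 343 kJ/mol

Let D be the C-C bond energy.
Σ(broken) = 2×D + 8×423 + 2×779 + 5×511 = 7497 + 2D
Σ(formed) = 8×779 + 8×450 = 9832
ΔH = Σ(broken) − Σ(formed) = (7497 + 2D) − (9832) = −2335 + 2D
Setting this equal to −1649 kJ gives 2D = 686, so D = 343 kJ/mol.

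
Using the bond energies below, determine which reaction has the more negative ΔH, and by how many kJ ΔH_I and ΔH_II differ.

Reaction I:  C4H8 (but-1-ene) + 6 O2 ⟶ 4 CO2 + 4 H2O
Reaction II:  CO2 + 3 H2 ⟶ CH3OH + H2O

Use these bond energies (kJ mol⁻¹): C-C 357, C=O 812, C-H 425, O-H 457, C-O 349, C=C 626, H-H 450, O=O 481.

Reaction I:
  Bonds broken (reactants):
    C-C: 2 × 357 = 714
    C-H: 8 × 425 = 3400
    C=C: 1 × 626 = 626
    O=O: 6 × 481 = 2886
    Σ(broken) = 7626 kJ
  Bonds formed (products):
    C=O: 8 × 812 = 6496
    O-H: 8 × 457 = 3656
    Σ(formed) = 10152 kJ
  ΔH_I = 7626 − 10152 = −2526 kJ
Reaction II:
  Bonds broken (reactants):
    C=O: 2 × 812 = 1624
    H-H: 3 × 450 = 1350
    Σ(broken) = 2974 kJ
  Bonds formed (products):
    C-H: 3 × 425 = 1275
    C-O: 1 × 349 = 349
    O-H: 3 × 457 = 1371
    Σ(formed) = 2995 kJ
  ΔH_II = 2974 − 2995 = −21 kJ
ΔH_I − ΔH_II = −2505 kJ, so reaction I has the more negative ΔH; |ΔH_I − ΔH_II| = 2505 kJ.

Reaction I, by 2505 kJ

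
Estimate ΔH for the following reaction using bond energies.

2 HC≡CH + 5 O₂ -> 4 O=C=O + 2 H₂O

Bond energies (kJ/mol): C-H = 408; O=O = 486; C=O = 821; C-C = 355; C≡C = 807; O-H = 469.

Bonds broken (reactants):
  C≡C: 2 × 807 = 1614
  C-H: 4 × 408 = 1632
  O=O: 5 × 486 = 2430
  Σ(broken) = 5676 kJ
Bonds formed (products):
  C=O: 8 × 821 = 6568
  O-H: 4 × 469 = 1876
  Σ(formed) = 8444 kJ
ΔH = Σ(broken) − Σ(formed) = 5676 − 8444 = −2768 kJ

ΔH ≈ −2768 kJ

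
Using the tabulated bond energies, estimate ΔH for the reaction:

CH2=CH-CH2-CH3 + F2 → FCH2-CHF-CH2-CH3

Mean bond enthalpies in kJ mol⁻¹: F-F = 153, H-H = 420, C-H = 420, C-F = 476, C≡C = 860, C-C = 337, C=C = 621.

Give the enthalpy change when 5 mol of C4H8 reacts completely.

Bonds broken (reactants):
  C-C: 2 × 337 = 674
  C-H: 8 × 420 = 3360
  C=C: 1 × 621 = 621
  F-F: 1 × 153 = 153
  Σ(broken) = 4808 kJ
Bonds formed (products):
  C-C: 3 × 337 = 1011
  C-F: 2 × 476 = 952
  C-H: 8 × 420 = 3360
  Σ(formed) = 5323 kJ
ΔH = Σ(broken) − Σ(formed) = 4808 − 5323 = −515 kJ
For 5× the reaction as written: 5 × (−515) = −2575 kJ

ΔH = −2575 kJ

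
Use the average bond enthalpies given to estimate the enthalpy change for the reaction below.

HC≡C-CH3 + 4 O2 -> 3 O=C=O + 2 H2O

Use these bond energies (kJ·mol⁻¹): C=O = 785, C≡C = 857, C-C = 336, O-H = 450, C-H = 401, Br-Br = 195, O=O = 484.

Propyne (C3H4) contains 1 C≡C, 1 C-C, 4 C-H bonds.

ΔH ≈ −1777 kJ

Bonds broken (reactants):
  C≡C: 1 × 857 = 857
  C-C: 1 × 336 = 336
  C-H: 4 × 401 = 1604
  O=O: 4 × 484 = 1936
  Σ(broken) = 4733 kJ
Bonds formed (products):
  C=O: 6 × 785 = 4710
  O-H: 4 × 450 = 1800
  Σ(formed) = 6510 kJ
ΔH = Σ(broken) − Σ(formed) = 4733 − 6510 = −1777 kJ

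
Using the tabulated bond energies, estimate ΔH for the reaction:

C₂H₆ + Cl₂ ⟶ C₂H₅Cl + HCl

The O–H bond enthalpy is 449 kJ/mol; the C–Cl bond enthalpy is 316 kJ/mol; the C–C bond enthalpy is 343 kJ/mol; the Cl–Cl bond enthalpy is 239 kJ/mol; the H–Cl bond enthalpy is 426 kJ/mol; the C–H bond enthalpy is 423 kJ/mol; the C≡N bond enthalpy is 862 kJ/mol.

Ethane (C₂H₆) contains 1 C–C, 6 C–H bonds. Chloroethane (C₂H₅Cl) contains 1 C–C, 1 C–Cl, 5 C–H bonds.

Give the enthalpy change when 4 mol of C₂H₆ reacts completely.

Bonds broken (reactants):
  C–C: 1 × 343 = 343
  C–H: 6 × 423 = 2538
  Cl–Cl: 1 × 239 = 239
  Σ(broken) = 3120 kJ
Bonds formed (products):
  C–C: 1 × 343 = 343
  C–Cl: 1 × 316 = 316
  C–H: 5 × 423 = 2115
  H–Cl: 1 × 426 = 426
  Σ(formed) = 3200 kJ
ΔH = Σ(broken) − Σ(formed) = 3120 − 3200 = −80 kJ
For 4× the reaction as written: 4 × (−80) = −320 kJ

ΔH = −320 kJ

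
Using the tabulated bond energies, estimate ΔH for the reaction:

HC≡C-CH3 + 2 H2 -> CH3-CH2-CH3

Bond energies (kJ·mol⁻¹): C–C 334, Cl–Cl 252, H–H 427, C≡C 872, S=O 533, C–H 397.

Bonds broken (reactants):
  C≡C: 1 × 872 = 872
  C–C: 1 × 334 = 334
  C–H: 4 × 397 = 1588
  H–H: 2 × 427 = 854
  Σ(broken) = 3648 kJ
Bonds formed (products):
  C–C: 2 × 334 = 668
  C–H: 8 × 397 = 3176
  Σ(formed) = 3844 kJ
ΔH = Σ(broken) − Σ(formed) = 3648 − 3844 = −196 kJ

ΔH ≈ −196 kJ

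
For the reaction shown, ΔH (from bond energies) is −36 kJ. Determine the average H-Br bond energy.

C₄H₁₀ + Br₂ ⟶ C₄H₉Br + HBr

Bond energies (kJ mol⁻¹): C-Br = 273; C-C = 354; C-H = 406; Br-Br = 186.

Let D be the H-Br bond energy.
Σ(broken) = 1×186 + 3×354 + 10×406 = 5308
Σ(formed) = 1×273 + 3×354 + 9×406 + 1×D = 4989 + D
ΔH = Σ(broken) − Σ(formed) = (5308) − (4989 + D) = +319 − D
Setting this equal to −36 kJ gives D = 355 kJ/mol.

D(H-Br) ≈ 355 kJ/mol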